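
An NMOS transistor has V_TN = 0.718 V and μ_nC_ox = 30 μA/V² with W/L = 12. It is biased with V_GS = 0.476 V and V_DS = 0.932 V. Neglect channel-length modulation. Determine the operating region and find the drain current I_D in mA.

V_GS = 0.476 V < V_TN = 0.718 V, so the transistor is in cutoff.

Cutoff; I_D = 0 mA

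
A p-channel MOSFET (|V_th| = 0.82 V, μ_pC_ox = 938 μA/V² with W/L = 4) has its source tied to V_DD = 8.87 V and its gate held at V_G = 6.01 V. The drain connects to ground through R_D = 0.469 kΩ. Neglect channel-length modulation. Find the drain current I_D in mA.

I_D = 7.81 mA

V_SG = V_DD − V_G = 8.87 − 6.01 = 2.86 V, so V_ov = 2.86 − 0.82 = 2.04 V.
k_p = μ_pC_ox · (W/L) = 3.752 mA/V².
Assume saturation: I_D = ½ k_p V_ov² = 0.5 × 3.752 × 2.04² = 7.81 mA, giving V_SD = V_DD − I_D R_D = 8.87 − 7.81 × 0.469 = 5.21 V.
V_SD = 5.21 V ≥ V_ov = 2.04 V, confirming saturation.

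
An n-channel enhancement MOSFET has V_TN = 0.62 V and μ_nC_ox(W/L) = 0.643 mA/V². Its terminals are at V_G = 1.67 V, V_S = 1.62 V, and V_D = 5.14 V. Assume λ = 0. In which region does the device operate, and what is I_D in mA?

Cutoff; I_D = 0 mA

V_GS = V_G − V_S = 1.67 − 1.62 = 0.05 V; V_DS = V_D − V_S = 5.14 − 1.62 = 3.52 V.
V_GS = 0.05 V < V_TN = 0.62 V, so the transistor is in cutoff.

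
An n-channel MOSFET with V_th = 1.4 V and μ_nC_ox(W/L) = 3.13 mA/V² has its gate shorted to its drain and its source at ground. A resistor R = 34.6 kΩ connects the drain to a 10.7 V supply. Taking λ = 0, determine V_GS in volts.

V_GS = 1.81 V

With gate tied to drain, V_GS = V_DS ≥ V_GS − V_th, so the device is in saturation.
KCL at the drain: ½ k_n (V_GS − V_th)² = (V_DD − V_GS)/R.
Let x = V_GS − 1.4. Then 54.1 x² + x − 9.3 = 0, giving x = 0.405 V (positive root), so V_GS = 1.81 V.
I_D = (V_DD − V_GS)/R = (10.7 − 1.81) / 34.6 = 0.257 mA.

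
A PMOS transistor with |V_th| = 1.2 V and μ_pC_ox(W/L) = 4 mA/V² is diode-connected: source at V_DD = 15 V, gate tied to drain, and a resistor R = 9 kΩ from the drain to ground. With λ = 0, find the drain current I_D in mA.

I_D = 1.44 mA

With gate tied to drain, V_SG = V_SD ≥ V_SG − |V_th|, so the device is in saturation.
KCL at the drain: ½ k_p (V_SG − |V_th|)² = (V_DD − V_SG)/R.
Let x = V_SG − 1.2. Then 18 x² + x − 13.8 = 0, giving x = 0.848 V (positive root), so V_SG = 2.05 V.
I_D = (V_DD − V_SG)/R = (15 − 2.05) / 9 = 1.44 mA.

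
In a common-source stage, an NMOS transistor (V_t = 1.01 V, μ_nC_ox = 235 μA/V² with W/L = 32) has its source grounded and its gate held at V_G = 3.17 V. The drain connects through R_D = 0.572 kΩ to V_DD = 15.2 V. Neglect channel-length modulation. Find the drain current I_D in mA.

I_D = 17.5 mA

V_GS = V_G = 3.17 V, so V_ov = 3.17 − 1.01 = 2.16 V.
k_n = μ_nC_ox · (W/L) = 7.52 mA/V².
Assume saturation: I_D = ½ k_n V_ov² = 0.5 × 7.52 × 2.16² = 17.5 mA, giving V_DS = V_DD − I_D R_D = 15.2 − 17.5 × 0.572 = 5.17 V.
V_DS = 5.17 V ≥ V_ov = 2.16 V, confirming saturation.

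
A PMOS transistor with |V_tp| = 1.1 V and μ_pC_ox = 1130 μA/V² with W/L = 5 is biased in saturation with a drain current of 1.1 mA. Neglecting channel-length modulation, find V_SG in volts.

k_p = μ_pC_ox · (W/L) = 5.65 mA/V².
In saturation I_D = ½ k_p (V_SG − |V_tp|)², so V_SG − |V_tp| = √(2 I_D / k_p) = √(2 × 1.1 / 5.65) = 0.624 V.
V_SG = 1.1 + 0.624 = 1.72 V.

V_SG = 1.72 V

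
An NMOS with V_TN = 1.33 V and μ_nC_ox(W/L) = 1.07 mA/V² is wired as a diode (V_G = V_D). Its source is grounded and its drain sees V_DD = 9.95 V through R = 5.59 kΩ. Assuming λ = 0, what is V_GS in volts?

With gate tied to drain, V_GS = V_DS ≥ V_GS − V_TN, so the device is in saturation.
KCL at the drain: ½ k_n (V_GS − V_TN)² = (V_DD − V_GS)/R.
Let x = V_GS − 1.33. Then 2.99 x² + x − 8.62 = 0, giving x = 1.54 V (positive root), so V_GS = 2.87 V.
I_D = (V_DD − V_GS)/R = (9.95 − 2.87) / 5.59 = 1.27 mA.

V_GS = 2.87 V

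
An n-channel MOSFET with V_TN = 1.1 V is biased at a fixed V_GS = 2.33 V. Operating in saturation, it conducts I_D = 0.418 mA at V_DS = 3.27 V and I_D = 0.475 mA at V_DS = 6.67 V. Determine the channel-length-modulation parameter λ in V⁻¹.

λ = 0.0462 V⁻¹

With V_GS fixed, I_D ∝ (1 + λ V_DS) in saturation, so I_D2/I_D1 = (1 + λ V_DS2)/(1 + λ V_DS1).
0.475/0.418 = 1.136 = (1 + 6.67 λ)/(1 + 3.27 λ).
Solving: λ (I_D1 V_DS2 − I_D2 V_DS1) = I_D2 − I_D1, so λ = (0.475 − 0.418) / (0.418 × 6.67 − 0.475 × 3.27) = 0.057 / 1.23 = 0.0462 V⁻¹.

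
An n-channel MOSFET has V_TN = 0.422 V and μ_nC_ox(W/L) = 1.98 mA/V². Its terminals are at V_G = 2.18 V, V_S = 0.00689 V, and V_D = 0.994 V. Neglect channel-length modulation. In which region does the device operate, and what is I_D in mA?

Triode; I_D = 2.46 mA

V_GS = V_G − V_S = 2.18 − 0.00689 = 2.17 V; V_DS = V_D − V_S = 0.994 − 0.00689 = 0.987 V.
V_ov = V_GS − V_TN = 2.17 − 0.422 = 1.75 V.
Since V_DS = 0.987 V < V_ov = 1.75 V, the device is in the triode region.
I_D = k_n [V_ov · V_DS − ½ V_DS²] = 1.98 × [1.75 × 0.987 − 0.5 × 0.987²] = 2.46 mA.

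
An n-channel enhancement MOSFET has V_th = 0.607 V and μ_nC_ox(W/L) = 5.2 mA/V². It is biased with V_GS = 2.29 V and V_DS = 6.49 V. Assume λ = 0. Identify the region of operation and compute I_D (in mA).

Saturation; I_D = 7.36 mA

V_ov = V_GS − V_th = 2.29 − 0.607 = 1.68 V.
Since V_DS = 6.49 V ≥ V_ov = 1.68 V, the device is in saturation.
I_D = ½ k_n V_ov² = 0.5 × 5.2 × 1.68² = 7.36 mA.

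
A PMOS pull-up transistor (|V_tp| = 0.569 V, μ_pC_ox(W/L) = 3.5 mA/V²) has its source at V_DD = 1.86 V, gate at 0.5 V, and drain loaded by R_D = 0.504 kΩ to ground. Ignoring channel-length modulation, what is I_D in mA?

I_D = 1.09 mA

V_SG = V_DD − V_G = 1.86 − 0.5 = 1.36 V, so V_ov = 1.36 − 0.569 = 0.791 V.
Assume saturation: I_D = ½ k_p V_ov² = 0.5 × 3.5 × 0.791² = 1.09 mA, giving V_SD = V_DD − I_D R_D = 1.86 − 1.09 × 0.504 = 1.31 V.
V_SD = 1.31 V ≥ V_ov = 0.791 V, confirming saturation.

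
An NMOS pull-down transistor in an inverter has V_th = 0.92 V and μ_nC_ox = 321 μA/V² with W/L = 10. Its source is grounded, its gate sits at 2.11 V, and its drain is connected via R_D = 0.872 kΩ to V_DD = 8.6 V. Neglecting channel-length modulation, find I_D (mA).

V_GS = V_G = 2.11 V, so V_ov = 2.11 − 0.92 = 1.19 V.
k_n = μ_nC_ox · (W/L) = 3.21 mA/V².
Assume saturation: I_D = ½ k_n V_ov² = 0.5 × 3.21 × 1.19² = 2.27 mA, giving V_DS = V_DD − I_D R_D = 8.6 − 2.27 × 0.872 = 6.62 V.
V_DS = 6.62 V ≥ V_ov = 1.19 V, confirming saturation.

I_D = 2.27 mA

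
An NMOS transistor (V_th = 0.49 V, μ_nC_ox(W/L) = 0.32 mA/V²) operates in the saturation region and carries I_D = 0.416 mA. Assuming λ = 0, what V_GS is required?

V_GS = 2.10 V

In saturation I_D = ½ k_n (V_GS − V_th)², so V_GS − V_th = √(2 I_D / k_n) = √(2 × 0.416 / 0.32) = 1.61 V.
V_GS = 0.49 + 1.61 = 2.1 V.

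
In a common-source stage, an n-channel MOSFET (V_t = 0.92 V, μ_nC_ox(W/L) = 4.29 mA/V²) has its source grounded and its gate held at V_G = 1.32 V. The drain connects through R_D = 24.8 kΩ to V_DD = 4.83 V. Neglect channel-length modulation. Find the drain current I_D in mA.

V_GS = V_G = 1.32 V, so V_ov = 1.32 − 0.92 = 0.4 V.
Assume saturation: I_D = ½ k_n V_ov² = 0.5 × 4.29 × 0.4² = 0.343 mA, giving V_DS = V_DD − I_D R_D = 4.83 − 0.343 × 24.8 = -3.68 V.
But -3.68 V < V_ov = 0.4 V, so the device is actually in triode.
In triode I_D = k_n[V_ov V_DS − ½ V_DS²] and I_D = (V_DD − V_DS)/R_D. Equating: 53.2 V_DS² − 43.56 V_DS + 4.83 = 0, giving V_DS = 0.132 V (the root below V_ov).
I_D = (4.83 − 0.132) / 24.8 = 0.189 mA.

I_D = 0.189 mA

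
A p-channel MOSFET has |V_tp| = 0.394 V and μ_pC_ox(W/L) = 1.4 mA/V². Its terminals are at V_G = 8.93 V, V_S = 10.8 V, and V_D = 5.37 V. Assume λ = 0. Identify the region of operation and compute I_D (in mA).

Saturation; I_D = 1.53 mA

V_SG = V_S − V_G = 10.8 − 8.93 = 1.87 V; V_SD = V_S − V_D = 10.8 − 5.37 = 5.43 V.
V_ov = V_SG − |V_tp| = 1.87 − 0.394 = 1.48 V.
Since V_SD = 5.43 V ≥ V_ov = 1.48 V, the device is in saturation.
I_D = ½ k_p V_ov² = 0.5 × 1.4 × 1.48² = 1.53 mA.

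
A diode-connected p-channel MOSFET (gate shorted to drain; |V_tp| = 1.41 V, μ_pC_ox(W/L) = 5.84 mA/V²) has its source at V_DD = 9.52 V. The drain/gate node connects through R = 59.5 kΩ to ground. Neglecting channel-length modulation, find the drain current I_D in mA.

I_D = 0.133 mA

With gate tied to drain, V_SG = V_SD ≥ V_SG − |V_tp|, so the device is in saturation.
KCL at the drain: ½ k_p (V_SG − |V_tp|)² = (V_DD − V_SG)/R.
Let x = V_SG − 1.41. Then 174 x² + x − 8.11 = 0, giving x = 0.213 V (positive root), so V_SG = 1.62 V.
I_D = (V_DD − V_SG)/R = (9.52 − 1.62) / 59.5 = 0.133 mA.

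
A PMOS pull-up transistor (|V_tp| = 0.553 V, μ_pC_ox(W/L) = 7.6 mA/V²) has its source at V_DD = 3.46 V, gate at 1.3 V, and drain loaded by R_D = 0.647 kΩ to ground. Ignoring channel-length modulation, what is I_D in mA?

I_D = 4.66 mA

V_SG = V_DD − V_G = 3.46 − 1.3 = 2.16 V, so V_ov = 2.16 − 0.553 = 1.61 V.
Assume saturation: I_D = ½ k_p V_ov² = 0.5 × 7.6 × 1.61² = 9.81 mA, giving V_SD = V_DD − I_D R_D = 3.46 − 9.81 × 0.647 = -2.89 V.
But -2.89 V < V_ov = 1.61 V, so the device is actually in triode.
In triode I_D = k_p[V_ov V_SD − ½ V_SD²] and I_D = (V_DD − V_SD)/R_D. Equating: 2.46 V_SD² − 8.902 V_SD + 3.46 = 0, giving V_SD = 0.443 V (the root below V_ov).
I_D = (3.46 − 0.443) / 0.647 = 4.66 mA.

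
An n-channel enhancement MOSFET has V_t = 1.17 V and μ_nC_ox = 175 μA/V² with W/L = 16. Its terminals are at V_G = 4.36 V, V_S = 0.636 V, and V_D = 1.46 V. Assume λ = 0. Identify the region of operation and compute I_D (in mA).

V_GS = V_G − V_S = 4.36 − 0.636 = 3.72 V; V_DS = V_D − V_S = 1.46 − 0.636 = 0.824 V.
k_n = μ_nC_ox · (W/L) = 2.8 mA/V².
V_ov = V_GS − V_t = 3.72 − 1.17 = 2.55 V.
Since V_DS = 0.824 V < V_ov = 2.55 V, the device is in the triode region.
I_D = k_n [V_ov · V_DS − ½ V_DS²] = 2.8 × [2.55 × 0.824 − 0.5 × 0.824²] = 4.94 mA.

Triode; I_D = 4.94 mA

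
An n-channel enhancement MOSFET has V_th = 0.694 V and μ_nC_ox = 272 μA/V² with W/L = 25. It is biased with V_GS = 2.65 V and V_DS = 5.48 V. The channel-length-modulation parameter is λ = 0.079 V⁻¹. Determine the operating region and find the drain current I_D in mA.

Saturation; I_D = 18.6 mA

k_n = μ_nC_ox · (W/L) = 6.8 mA/V².
V_ov = V_GS − V_th = 2.65 − 0.694 = 1.96 V.
Since V_DS = 5.48 V ≥ V_ov = 1.96 V, the device is in saturation.
I_D = ½ k_n V_ov² (1 + λ V_DS) = 0.5 × 6.8 × 1.96² × (1 + 0.079 × 5.48) = 18.6 mA.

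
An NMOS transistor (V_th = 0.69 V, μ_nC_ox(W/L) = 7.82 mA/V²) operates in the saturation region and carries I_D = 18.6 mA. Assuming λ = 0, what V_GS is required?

V_GS = 2.87 V

In saturation I_D = ½ k_n (V_GS − V_th)², so V_GS − V_th = √(2 I_D / k_n) = √(2 × 18.6 / 7.82) = 2.18 V.
V_GS = 0.69 + 2.18 = 2.87 V.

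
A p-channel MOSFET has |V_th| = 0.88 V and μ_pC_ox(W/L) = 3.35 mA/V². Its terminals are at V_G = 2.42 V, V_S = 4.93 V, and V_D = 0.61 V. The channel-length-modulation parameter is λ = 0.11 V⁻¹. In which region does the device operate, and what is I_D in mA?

Saturation; I_D = 6.57 mA

V_SG = V_S − V_G = 4.93 − 2.42 = 2.51 V; V_SD = V_S − V_D = 4.93 − 0.61 = 4.32 V.
V_ov = V_SG − |V_th| = 2.51 − 0.88 = 1.63 V.
Since V_SD = 4.32 V ≥ V_ov = 1.63 V, the device is in saturation.
I_D = ½ k_p V_ov² (1 + λ V_SD) = 0.5 × 3.35 × 1.63² × (1 + 0.11 × 4.32) = 6.57 mA.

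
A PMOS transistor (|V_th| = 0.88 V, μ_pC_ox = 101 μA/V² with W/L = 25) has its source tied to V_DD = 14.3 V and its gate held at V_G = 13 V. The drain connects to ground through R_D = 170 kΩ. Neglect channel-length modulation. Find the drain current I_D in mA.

V_SG = V_DD − V_G = 14.3 − 13 = 1.3 V, so V_ov = 1.3 − 0.88 = 0.42 V.
k_p = μ_pC_ox · (W/L) = 2.525 mA/V².
Assume saturation: I_D = ½ k_p V_ov² = 0.5 × 2.525 × 0.42² = 0.223 mA, giving V_SD = V_DD − I_D R_D = 14.3 − 0.223 × 170 = -23.6 V.
But -23.6 V < V_ov = 0.42 V, so the device is actually in triode.
In triode I_D = k_p[V_ov V_SD − ½ V_SD²] and I_D = (V_DD − V_SD)/R_D. Equating: 215 V_SD² − 181.3 V_SD + 14.3 = 0, giving V_SD = 0.0881 V (the root below V_ov).
I_D = (14.3 − 0.0881) / 170 = 0.0836 mA.

I_D = 0.0836 mA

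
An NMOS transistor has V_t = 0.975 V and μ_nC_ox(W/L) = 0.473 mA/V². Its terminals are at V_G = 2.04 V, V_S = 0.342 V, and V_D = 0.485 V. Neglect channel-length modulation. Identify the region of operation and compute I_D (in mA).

V_GS = V_G − V_S = 2.04 − 0.342 = 1.7 V; V_DS = V_D − V_S = 0.485 − 0.342 = 0.143 V.
V_ov = V_GS − V_t = 1.7 − 0.975 = 0.723 V.
Since V_DS = 0.143 V < V_ov = 0.723 V, the device is in the triode region.
I_D = k_n [V_ov · V_DS − ½ V_DS²] = 0.473 × [0.723 × 0.143 − 0.5 × 0.143²] = 0.0441 mA.

Triode; I_D = 0.0441 mA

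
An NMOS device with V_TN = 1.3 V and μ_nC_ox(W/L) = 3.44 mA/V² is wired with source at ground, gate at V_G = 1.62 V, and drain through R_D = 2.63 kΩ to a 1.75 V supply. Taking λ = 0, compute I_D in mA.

I_D = 0.176 mA

V_GS = V_G = 1.62 V, so V_ov = 1.62 − 1.3 = 0.32 V.
Assume saturation: I_D = ½ k_n V_ov² = 0.5 × 3.44 × 0.32² = 0.176 mA, giving V_DS = V_DD − I_D R_D = 1.75 − 0.176 × 2.63 = 1.29 V.
V_DS = 1.29 V ≥ V_ov = 0.32 V, confirming saturation.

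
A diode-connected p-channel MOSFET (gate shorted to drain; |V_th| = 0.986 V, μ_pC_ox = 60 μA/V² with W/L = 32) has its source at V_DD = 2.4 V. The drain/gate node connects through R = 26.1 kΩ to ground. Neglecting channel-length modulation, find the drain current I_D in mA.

I_D = 0.0458 mA

With gate tied to drain, V_SG = V_SD ≥ V_SG − |V_th|, so the device is in saturation.
k_p = μ_pC_ox · (W/L) = 1.92 mA/V².
KCL at the drain: ½ k_p (V_SG − |V_th|)² = (V_DD − V_SG)/R.
Let x = V_SG − 0.986. Then 25.1 x² + x − 1.414 = 0, giving x = 0.218 V (positive root), so V_SG = 1.2 V.
I_D = (V_DD − V_SG)/R = (2.4 − 1.2) / 26.1 = 0.0458 mA.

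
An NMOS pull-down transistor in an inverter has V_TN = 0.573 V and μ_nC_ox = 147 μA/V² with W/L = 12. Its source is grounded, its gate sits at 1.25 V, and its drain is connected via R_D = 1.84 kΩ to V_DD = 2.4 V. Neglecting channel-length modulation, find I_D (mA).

I_D = 0.404 mA

V_GS = V_G = 1.25 V, so V_ov = 1.25 − 0.573 = 0.677 V.
k_n = μ_nC_ox · (W/L) = 1.764 mA/V².
Assume saturation: I_D = ½ k_n V_ov² = 0.5 × 1.764 × 0.677² = 0.404 mA, giving V_DS = V_DD − I_D R_D = 2.4 − 0.404 × 1.84 = 1.66 V.
V_DS = 1.66 V ≥ V_ov = 0.677 V, confirming saturation.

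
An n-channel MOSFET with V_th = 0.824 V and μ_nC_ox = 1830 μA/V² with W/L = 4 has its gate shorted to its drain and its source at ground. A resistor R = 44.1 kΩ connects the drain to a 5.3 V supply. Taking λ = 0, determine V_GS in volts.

V_GS = 0.987 V

With gate tied to drain, V_GS = V_DS ≥ V_GS − V_th, so the device is in saturation.
k_n = μ_nC_ox · (W/L) = 7.32 mA/V².
KCL at the drain: ½ k_n (V_GS − V_th)² = (V_DD − V_GS)/R.
Let x = V_GS − 0.824. Then 161 x² + x − 4.476 = 0, giving x = 0.163 V (positive root), so V_GS = 0.987 V.
I_D = (V_DD − V_GS)/R = (5.3 − 0.987) / 44.1 = 0.0978 mA.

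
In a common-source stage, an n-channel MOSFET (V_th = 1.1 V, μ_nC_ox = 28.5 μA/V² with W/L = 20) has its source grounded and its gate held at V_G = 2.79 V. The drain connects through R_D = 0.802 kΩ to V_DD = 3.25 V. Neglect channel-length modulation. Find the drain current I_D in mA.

I_D = 0.814 mA

V_GS = V_G = 2.79 V, so V_ov = 2.79 − 1.1 = 1.69 V.
k_n = μ_nC_ox · (W/L) = 0.57 mA/V².
Assume saturation: I_D = ½ k_n V_ov² = 0.5 × 0.57 × 1.69² = 0.814 mA, giving V_DS = V_DD − I_D R_D = 3.25 − 0.814 × 0.802 = 2.6 V.
V_DS = 2.6 V ≥ V_ov = 1.69 V, confirming saturation.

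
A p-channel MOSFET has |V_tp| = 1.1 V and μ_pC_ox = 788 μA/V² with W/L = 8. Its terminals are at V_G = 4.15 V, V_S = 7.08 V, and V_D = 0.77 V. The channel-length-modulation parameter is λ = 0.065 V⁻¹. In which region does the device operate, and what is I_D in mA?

Saturation; I_D = 14.9 mA

V_SG = V_S − V_G = 7.08 − 4.15 = 2.93 V; V_SD = V_S − V_D = 7.08 − 0.77 = 6.31 V.
k_p = μ_pC_ox · (W/L) = 6.304 mA/V².
V_ov = V_SG − |V_tp| = 2.93 − 1.1 = 1.83 V.
Since V_SD = 6.31 V ≥ V_ov = 1.83 V, the device is in saturation.
I_D = ½ k_p V_ov² (1 + λ V_SD) = 0.5 × 6.304 × 1.83² × (1 + 0.065 × 6.31) = 14.9 mA.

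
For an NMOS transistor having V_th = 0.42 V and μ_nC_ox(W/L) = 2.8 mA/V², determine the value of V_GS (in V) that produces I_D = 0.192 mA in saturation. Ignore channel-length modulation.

In saturation I_D = ½ k_n (V_GS − V_th)², so V_GS − V_th = √(2 I_D / k_n) = √(2 × 0.192 / 2.8) = 0.37 V.
V_GS = 0.42 + 0.37 = 0.79 V.

V_GS = 0.790 V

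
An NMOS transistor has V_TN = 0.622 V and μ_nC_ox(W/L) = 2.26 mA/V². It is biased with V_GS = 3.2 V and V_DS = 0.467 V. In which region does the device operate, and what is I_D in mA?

V_ov = V_GS − V_TN = 3.2 − 0.622 = 2.58 V.
Since V_DS = 0.467 V < V_ov = 2.58 V, the device is in the triode region.
I_D = k_n [V_ov · V_DS − ½ V_DS²] = 2.26 × [2.58 × 0.467 − 0.5 × 0.467²] = 2.47 mA.

Triode; I_D = 2.47 mA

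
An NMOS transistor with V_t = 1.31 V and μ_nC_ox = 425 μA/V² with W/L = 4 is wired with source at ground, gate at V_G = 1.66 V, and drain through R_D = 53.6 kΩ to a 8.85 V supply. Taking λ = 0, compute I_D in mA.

I_D = 0.104 mA

V_GS = V_G = 1.66 V, so V_ov = 1.66 − 1.31 = 0.35 V.
k_n = μ_nC_ox · (W/L) = 1.7 mA/V².
Assume saturation: I_D = ½ k_n V_ov² = 0.5 × 1.7 × 0.35² = 0.104 mA, giving V_DS = V_DD − I_D R_D = 8.85 − 0.104 × 53.6 = 3.27 V.
V_DS = 3.27 V ≥ V_ov = 0.35 V, confirming saturation.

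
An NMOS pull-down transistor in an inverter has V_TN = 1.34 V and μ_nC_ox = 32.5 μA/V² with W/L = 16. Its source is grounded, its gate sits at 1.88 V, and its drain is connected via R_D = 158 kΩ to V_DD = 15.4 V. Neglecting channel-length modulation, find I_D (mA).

V_GS = V_G = 1.88 V, so V_ov = 1.88 − 1.34 = 0.54 V.
k_n = μ_nC_ox · (W/L) = 0.52 mA/V².
Assume saturation: I_D = ½ k_n V_ov² = 0.5 × 0.52 × 0.54² = 0.0758 mA, giving V_DS = V_DD − I_D R_D = 15.4 − 0.0758 × 158 = 3.42 V.
V_DS = 3.42 V ≥ V_ov = 0.54 V, confirming saturation.

I_D = 0.0758 mA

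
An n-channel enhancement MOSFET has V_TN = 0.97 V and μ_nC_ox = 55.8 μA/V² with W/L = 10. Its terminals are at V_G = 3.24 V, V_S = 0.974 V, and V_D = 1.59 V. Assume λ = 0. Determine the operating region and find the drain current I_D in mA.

V_GS = V_G − V_S = 3.24 − 0.974 = 2.27 V; V_DS = V_D − V_S = 1.59 − 0.974 = 0.616 V.
k_n = μ_nC_ox · (W/L) = 0.558 mA/V².
V_ov = V_GS − V_TN = 2.27 − 0.97 = 1.3 V.
Since V_DS = 0.616 V < V_ov = 1.3 V, the device is in the triode region.
I_D = k_n [V_ov · V_DS − ½ V_DS²] = 0.558 × [1.3 × 0.616 − 0.5 × 0.616²] = 0.34 mA.

Triode; I_D = 0.340 mA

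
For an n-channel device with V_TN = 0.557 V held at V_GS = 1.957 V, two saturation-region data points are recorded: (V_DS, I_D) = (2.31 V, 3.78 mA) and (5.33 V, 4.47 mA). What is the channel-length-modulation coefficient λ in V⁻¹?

With V_GS fixed, I_D ∝ (1 + λ V_DS) in saturation, so I_D2/I_D1 = (1 + λ V_DS2)/(1 + λ V_DS1).
4.47/3.78 = 1.183 = (1 + 5.33 λ)/(1 + 2.31 λ).
Solving: λ (I_D1 V_DS2 − I_D2 V_DS1) = I_D2 − I_D1, so λ = (4.47 − 3.78) / (3.78 × 5.33 − 4.47 × 2.31) = 0.69 / 9.82 = 0.0703 V⁻¹.

λ = 0.0703 V⁻¹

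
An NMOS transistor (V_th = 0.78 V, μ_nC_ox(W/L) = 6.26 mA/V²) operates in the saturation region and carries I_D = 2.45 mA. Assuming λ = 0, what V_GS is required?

V_GS = 1.66 V

In saturation I_D = ½ k_n (V_GS − V_th)², so V_GS − V_th = √(2 I_D / k_n) = √(2 × 2.45 / 6.26) = 0.885 V.
V_GS = 0.78 + 0.885 = 1.66 V.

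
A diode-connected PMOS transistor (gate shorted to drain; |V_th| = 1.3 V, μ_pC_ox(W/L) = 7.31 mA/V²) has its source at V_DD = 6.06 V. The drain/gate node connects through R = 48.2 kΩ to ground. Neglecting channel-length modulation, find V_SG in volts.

V_SG = 1.46 V

With gate tied to drain, V_SG = V_SD ≥ V_SG − |V_th|, so the device is in saturation.
KCL at the drain: ½ k_p (V_SG − |V_th|)² = (V_DD − V_SG)/R.
Let x = V_SG − 1.3. Then 176 x² + x − 4.76 = 0, giving x = 0.162 V (positive root), so V_SG = 1.46 V.
I_D = (V_DD − V_SG)/R = (6.06 − 1.46) / 48.2 = 0.0954 mA.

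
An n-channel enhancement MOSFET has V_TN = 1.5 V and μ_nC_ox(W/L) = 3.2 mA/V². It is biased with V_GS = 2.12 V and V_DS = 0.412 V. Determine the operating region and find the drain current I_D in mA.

V_ov = V_GS − V_TN = 2.12 − 1.5 = 0.62 V.
Since V_DS = 0.412 V < V_ov = 0.62 V, the device is in the triode region.
I_D = k_n [V_ov · V_DS − ½ V_DS²] = 3.2 × [0.62 × 0.412 − 0.5 × 0.412²] = 0.546 mA.

Triode; I_D = 0.546 mA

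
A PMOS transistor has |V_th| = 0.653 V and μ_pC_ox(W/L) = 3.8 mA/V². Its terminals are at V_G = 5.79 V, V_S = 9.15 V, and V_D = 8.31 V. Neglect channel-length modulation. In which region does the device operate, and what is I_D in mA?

Triode; I_D = 7.30 mA

V_SG = V_S − V_G = 9.15 − 5.79 = 3.36 V; V_SD = V_S − V_D = 9.15 − 8.31 = 0.84 V.
V_ov = V_SG − |V_th| = 3.36 − 0.653 = 2.71 V.
Since V_SD = 0.84 V < V_ov = 2.71 V, the device is in the triode region.
I_D = k_p [V_ov · V_SD − ½ V_SD²] = 3.8 × [2.71 × 0.84 − 0.5 × 0.84²] = 7.3 mA.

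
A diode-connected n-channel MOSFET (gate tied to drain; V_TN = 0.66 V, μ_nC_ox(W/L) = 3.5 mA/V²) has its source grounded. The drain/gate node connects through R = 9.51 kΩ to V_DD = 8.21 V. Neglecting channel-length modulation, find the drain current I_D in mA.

I_D = 0.726 mA

With gate tied to drain, V_GS = V_DS ≥ V_GS − V_TN, so the device is in saturation.
KCL at the drain: ½ k_n (V_GS − V_TN)² = (V_DD − V_GS)/R.
Let x = V_GS − 0.66. Then 16.6 x² + x − 7.55 = 0, giving x = 0.644 V (positive root), so V_GS = 1.3 V.
I_D = (V_DD − V_GS)/R = (8.21 − 1.3) / 9.51 = 0.726 mA.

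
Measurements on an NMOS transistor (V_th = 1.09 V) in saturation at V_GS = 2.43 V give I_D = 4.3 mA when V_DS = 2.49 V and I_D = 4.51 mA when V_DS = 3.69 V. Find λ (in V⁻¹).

λ = 0.0453 V⁻¹

With V_GS fixed, I_D ∝ (1 + λ V_DS) in saturation, so I_D2/I_D1 = (1 + λ V_DS2)/(1 + λ V_DS1).
4.51/4.3 = 1.049 = (1 + 3.69 λ)/(1 + 2.49 λ).
Solving: λ (I_D1 V_DS2 − I_D2 V_DS1) = I_D2 − I_D1, so λ = (4.51 − 4.3) / (4.3 × 3.69 − 4.51 × 2.49) = 0.21 / 4.64 = 0.0453 V⁻¹.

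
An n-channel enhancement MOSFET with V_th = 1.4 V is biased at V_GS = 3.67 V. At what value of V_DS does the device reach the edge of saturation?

The boundary between triode and saturation is V_DS = V_GS − V_th = V_ov.
V_ov = 3.67 − 1.4 = 2.27 V.

V_DS,sat = 2.27 V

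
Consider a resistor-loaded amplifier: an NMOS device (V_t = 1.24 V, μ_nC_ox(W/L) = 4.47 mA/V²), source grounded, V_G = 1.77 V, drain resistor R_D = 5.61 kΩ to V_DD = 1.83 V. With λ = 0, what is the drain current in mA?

I_D = 0.300 mA

V_GS = V_G = 1.77 V, so V_ov = 1.77 − 1.24 = 0.53 V.
Assume saturation: I_D = ½ k_n V_ov² = 0.5 × 4.47 × 0.53² = 0.628 mA, giving V_DS = V_DD − I_D R_D = 1.83 − 0.628 × 5.61 = -1.69 V.
But -1.69 V < V_ov = 0.53 V, so the device is actually in triode.
In triode I_D = k_n[V_ov V_DS − ½ V_DS²] and I_D = (V_DD − V_DS)/R_D. Equating: 12.5 V_DS² − 14.29 V_DS + 1.83 = 0, giving V_DS = 0.147 V (the root below V_ov).
I_D = (1.83 − 0.147) / 5.61 = 0.3 mA.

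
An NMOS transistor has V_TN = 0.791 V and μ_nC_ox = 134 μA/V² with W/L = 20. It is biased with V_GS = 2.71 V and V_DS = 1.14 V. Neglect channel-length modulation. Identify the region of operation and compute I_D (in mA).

Triode; I_D = 4.12 mA

k_n = μ_nC_ox · (W/L) = 2.68 mA/V².
V_ov = V_GS − V_TN = 2.71 − 0.791 = 1.92 V.
Since V_DS = 1.14 V < V_ov = 1.92 V, the device is in the triode region.
I_D = k_n [V_ov · V_DS − ½ V_DS²] = 2.68 × [1.92 × 1.14 − 0.5 × 1.14²] = 4.12 mA.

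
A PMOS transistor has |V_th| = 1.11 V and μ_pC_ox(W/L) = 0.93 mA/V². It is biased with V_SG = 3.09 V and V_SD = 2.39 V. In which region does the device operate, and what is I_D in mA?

Saturation; I_D = 1.82 mA

V_ov = V_SG − |V_th| = 3.09 − 1.11 = 1.98 V.
Since V_SD = 2.39 V ≥ V_ov = 1.98 V, the device is in saturation.
I_D = ½ k_p V_ov² = 0.5 × 0.93 × 1.98² = 1.82 mA.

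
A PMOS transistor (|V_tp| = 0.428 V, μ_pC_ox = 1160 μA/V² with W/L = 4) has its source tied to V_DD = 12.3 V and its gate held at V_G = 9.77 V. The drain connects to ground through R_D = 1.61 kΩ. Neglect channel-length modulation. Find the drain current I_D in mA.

I_D = 7.06 mA

V_SG = V_DD − V_G = 12.3 − 9.77 = 2.53 V, so V_ov = 2.53 − 0.428 = 2.1 V.
k_p = μ_pC_ox · (W/L) = 4.64 mA/V².
Assume saturation: I_D = ½ k_p V_ov² = 0.5 × 4.64 × 2.1² = 10.3 mA, giving V_SD = V_DD − I_D R_D = 12.3 − 10.3 × 1.61 = -4.2 V.
But -4.2 V < V_ov = 2.1 V, so the device is actually in triode.
In triode I_D = k_p[V_ov V_SD − ½ V_SD²] and I_D = (V_DD − V_SD)/R_D. Equating: 3.74 V_SD² − 16.7 V_SD + 12.3 = 0, giving V_SD = 0.93 V (the root below V_ov).
I_D = (12.3 − 0.93) / 1.61 = 7.06 mA.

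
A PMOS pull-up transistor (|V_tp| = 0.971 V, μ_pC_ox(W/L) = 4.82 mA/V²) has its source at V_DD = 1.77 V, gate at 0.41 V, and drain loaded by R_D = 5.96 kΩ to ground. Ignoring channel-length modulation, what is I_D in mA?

V_SG = V_DD − V_G = 1.77 − 0.41 = 1.36 V, so V_ov = 1.36 − 0.971 = 0.389 V.
Assume saturation: I_D = ½ k_p V_ov² = 0.5 × 4.82 × 0.389² = 0.365 mA, giving V_SD = V_DD − I_D R_D = 1.77 − 0.365 × 5.96 = -0.404 V.
But -0.404 V < V_ov = 0.389 V, so the device is actually in triode.
In triode I_D = k_p[V_ov V_SD − ½ V_SD²] and I_D = (V_DD − V_SD)/R_D. Equating: 14.4 V_SD² − 12.17 V_SD + 1.77 = 0, giving V_SD = 0.186 V (the root below V_ov).
I_D = (1.77 − 0.186) / 5.96 = 0.266 mA.

I_D = 0.266 mA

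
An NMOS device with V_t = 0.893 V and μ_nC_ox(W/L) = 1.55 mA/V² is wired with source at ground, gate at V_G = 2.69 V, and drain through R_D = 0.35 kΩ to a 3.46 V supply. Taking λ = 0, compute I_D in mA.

I_D = 2.50 mA

V_GS = V_G = 2.69 V, so V_ov = 2.69 − 0.893 = 1.8 V.
Assume saturation: I_D = ½ k_n V_ov² = 0.5 × 1.55 × 1.8² = 2.5 mA, giving V_DS = V_DD − I_D R_D = 3.46 − 2.5 × 0.35 = 2.58 V.
V_DS = 2.58 V ≥ V_ov = 1.8 V, confirming saturation.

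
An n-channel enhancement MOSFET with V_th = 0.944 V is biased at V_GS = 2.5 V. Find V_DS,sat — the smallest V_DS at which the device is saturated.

The boundary between triode and saturation is V_DS = V_GS − V_th = V_ov.
V_ov = 2.5 − 0.944 = 1.56 V.

V_DS,sat = 1.56 V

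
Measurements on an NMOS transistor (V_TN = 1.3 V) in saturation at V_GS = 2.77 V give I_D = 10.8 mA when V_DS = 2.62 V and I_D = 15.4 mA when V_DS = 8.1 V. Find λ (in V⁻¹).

λ = 0.0976 V⁻¹

With V_GS fixed, I_D ∝ (1 + λ V_DS) in saturation, so I_D2/I_D1 = (1 + λ V_DS2)/(1 + λ V_DS1).
15.4/10.8 = 1.426 = (1 + 8.1 λ)/(1 + 2.62 λ).
Solving: λ (I_D1 V_DS2 − I_D2 V_DS1) = I_D2 − I_D1, so λ = (15.4 − 10.8) / (10.8 × 8.1 − 15.4 × 2.62) = 4.6 / 47.1 = 0.0976 V⁻¹.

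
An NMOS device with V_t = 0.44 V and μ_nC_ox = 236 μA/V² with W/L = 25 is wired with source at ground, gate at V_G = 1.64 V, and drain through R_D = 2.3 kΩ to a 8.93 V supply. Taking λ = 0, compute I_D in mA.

V_GS = V_G = 1.64 V, so V_ov = 1.64 − 0.44 = 1.2 V.
k_n = μ_nC_ox · (W/L) = 5.9 mA/V².
Assume saturation: I_D = ½ k_n V_ov² = 0.5 × 5.9 × 1.2² = 4.25 mA, giving V_DS = V_DD − I_D R_D = 8.93 − 4.25 × 2.3 = -0.84 V.
But -0.84 V < V_ov = 1.2 V, so the device is actually in triode.
In triode I_D = k_n[V_ov V_DS − ½ V_DS²] and I_D = (V_DD − V_DS)/R_D. Equating: 6.79 V_DS² − 17.28 V_DS + 8.93 = 0, giving V_DS = 0.72 V (the root below V_ov).
I_D = (8.93 − 0.72) / 2.3 = 3.57 mA.

I_D = 3.57 mA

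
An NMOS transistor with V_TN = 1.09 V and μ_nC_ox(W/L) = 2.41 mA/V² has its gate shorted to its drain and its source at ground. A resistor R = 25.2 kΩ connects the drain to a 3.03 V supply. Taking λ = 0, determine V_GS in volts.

With gate tied to drain, V_GS = V_DS ≥ V_GS − V_TN, so the device is in saturation.
KCL at the drain: ½ k_n (V_GS − V_TN)² = (V_DD − V_GS)/R.
Let x = V_GS − 1.09. Then 30.4 x² + x − 1.94 = 0, giving x = 0.237 V (positive root), so V_GS = 1.33 V.
I_D = (V_DD − V_GS)/R = (3.03 − 1.33) / 25.2 = 0.0676 mA.

V_GS = 1.33 V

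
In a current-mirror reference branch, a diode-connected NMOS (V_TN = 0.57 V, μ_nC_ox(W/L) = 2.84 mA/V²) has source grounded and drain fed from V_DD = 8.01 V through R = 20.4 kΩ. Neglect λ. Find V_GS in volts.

With gate tied to drain, V_GS = V_DS ≥ V_GS − V_TN, so the device is in saturation.
KCL at the drain: ½ k_n (V_GS − V_TN)² = (V_DD − V_GS)/R.
Let x = V_GS − 0.57. Then 29 x² + x − 7.44 = 0, giving x = 0.49 V (positive root), so V_GS = 1.06 V.
I_D = (V_DD − V_GS)/R = (8.01 − 1.06) / 20.4 = 0.341 mA.

V_GS = 1.06 V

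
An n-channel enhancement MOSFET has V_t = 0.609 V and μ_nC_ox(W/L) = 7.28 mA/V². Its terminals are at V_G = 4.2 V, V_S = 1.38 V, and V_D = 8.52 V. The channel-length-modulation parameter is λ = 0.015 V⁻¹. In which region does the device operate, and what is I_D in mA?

Saturation; I_D = 19.7 mA

V_GS = V_G − V_S = 4.2 − 1.38 = 2.82 V; V_DS = V_D − V_S = 8.52 − 1.38 = 7.14 V.
V_ov = V_GS − V_t = 2.82 − 0.609 = 2.21 V.
Since V_DS = 7.14 V ≥ V_ov = 2.21 V, the device is in saturation.
I_D = ½ k_n V_ov² (1 + λ V_DS) = 0.5 × 7.28 × 2.21² × (1 + 0.015 × 7.14) = 19.7 mA.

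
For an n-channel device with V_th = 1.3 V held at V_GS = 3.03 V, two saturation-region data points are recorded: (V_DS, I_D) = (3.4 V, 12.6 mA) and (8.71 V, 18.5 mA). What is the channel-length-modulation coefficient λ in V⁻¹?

With V_GS fixed, I_D ∝ (1 + λ V_DS) in saturation, so I_D2/I_D1 = (1 + λ V_DS2)/(1 + λ V_DS1).
18.5/12.6 = 1.468 = (1 + 8.71 λ)/(1 + 3.4 λ).
Solving: λ (I_D1 V_DS2 − I_D2 V_DS1) = I_D2 − I_D1, so λ = (18.5 − 12.6) / (12.6 × 8.71 − 18.5 × 3.4) = 5.9 / 46.8 = 0.126 V⁻¹.

λ = 0.126 V⁻¹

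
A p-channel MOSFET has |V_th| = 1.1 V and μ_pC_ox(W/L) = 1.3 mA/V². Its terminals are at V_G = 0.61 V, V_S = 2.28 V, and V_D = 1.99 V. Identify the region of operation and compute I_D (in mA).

Triode; I_D = 0.160 mA

V_SG = V_S − V_G = 2.28 − 0.61 = 1.67 V; V_SD = V_S − V_D = 2.28 − 1.99 = 0.29 V.
V_ov = V_SG − |V_th| = 1.67 − 1.1 = 0.57 V.
Since V_SD = 0.29 V < V_ov = 0.57 V, the device is in the triode region.
I_D = k_p [V_ov · V_SD − ½ V_SD²] = 1.3 × [0.57 × 0.29 − 0.5 × 0.29²] = 0.16 mA.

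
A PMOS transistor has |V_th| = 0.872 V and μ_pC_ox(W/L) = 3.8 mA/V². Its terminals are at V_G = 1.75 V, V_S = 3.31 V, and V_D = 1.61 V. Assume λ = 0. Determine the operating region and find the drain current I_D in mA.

Saturation; I_D = 0.899 mA

V_SG = V_S − V_G = 3.31 − 1.75 = 1.56 V; V_SD = V_S − V_D = 3.31 − 1.61 = 1.7 V.
V_ov = V_SG − |V_th| = 1.56 − 0.872 = 0.688 V.
Since V_SD = 1.7 V ≥ V_ov = 0.688 V, the device is in saturation.
I_D = ½ k_p V_ov² = 0.5 × 3.8 × 0.688² = 0.899 mA.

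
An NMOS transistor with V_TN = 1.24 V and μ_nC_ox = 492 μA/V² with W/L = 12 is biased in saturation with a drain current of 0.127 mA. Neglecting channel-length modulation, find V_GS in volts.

V_GS = 1.45 V

k_n = μ_nC_ox · (W/L) = 5.904 mA/V².
In saturation I_D = ½ k_n (V_GS − V_TN)², so V_GS − V_TN = √(2 I_D / k_n) = √(2 × 0.127 / 5.904) = 0.207 V.
V_GS = 1.24 + 0.207 = 1.45 V.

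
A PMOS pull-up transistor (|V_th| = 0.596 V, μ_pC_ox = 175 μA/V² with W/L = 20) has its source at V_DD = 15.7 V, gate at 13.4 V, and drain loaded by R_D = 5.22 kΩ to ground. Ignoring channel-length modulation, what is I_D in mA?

I_D = 2.90 mA

V_SG = V_DD − V_G = 15.7 − 13.4 = 2.3 V, so V_ov = 2.3 − 0.596 = 1.7 V.
k_p = μ_pC_ox · (W/L) = 3.5 mA/V².
Assume saturation: I_D = ½ k_p V_ov² = 0.5 × 3.5 × 1.7² = 5.08 mA, giving V_SD = V_DD − I_D R_D = 15.7 − 5.08 × 5.22 = -10.8 V.
But -10.8 V < V_ov = 1.7 V, so the device is actually in triode.
In triode I_D = k_p[V_ov V_SD − ½ V_SD²] and I_D = (V_DD − V_SD)/R_D. Equating: 9.13 V_SD² − 32.13 V_SD + 15.7 = 0, giving V_SD = 0.586 V (the root below V_ov).
I_D = (15.7 − 0.586) / 5.22 = 2.9 mA.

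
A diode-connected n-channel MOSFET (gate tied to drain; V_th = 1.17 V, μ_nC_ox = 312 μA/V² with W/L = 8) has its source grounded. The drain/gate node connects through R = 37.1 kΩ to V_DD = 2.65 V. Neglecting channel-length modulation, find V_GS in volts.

V_GS = 1.34 V

With gate tied to drain, V_GS = V_DS ≥ V_GS − V_th, so the device is in saturation.
k_n = μ_nC_ox · (W/L) = 2.496 mA/V².
KCL at the drain: ½ k_n (V_GS − V_th)² = (V_DD − V_GS)/R.
Let x = V_GS − 1.17. Then 46.3 x² + x − 1.48 = 0, giving x = 0.168 V (positive root), so V_GS = 1.34 V.
I_D = (V_DD − V_GS)/R = (2.65 − 1.34) / 37.1 = 0.0354 mA.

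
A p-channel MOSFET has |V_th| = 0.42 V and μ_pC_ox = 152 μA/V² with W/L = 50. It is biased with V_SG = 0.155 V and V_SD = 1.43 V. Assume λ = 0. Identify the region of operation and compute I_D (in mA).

V_SG = 0.155 V < |V_th| = 0.42 V, so the transistor is in cutoff.

Cutoff; I_D = 0 mA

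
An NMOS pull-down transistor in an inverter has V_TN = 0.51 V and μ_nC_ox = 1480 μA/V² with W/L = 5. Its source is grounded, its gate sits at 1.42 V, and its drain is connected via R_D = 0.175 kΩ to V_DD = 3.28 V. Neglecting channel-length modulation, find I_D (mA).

V_GS = V_G = 1.42 V, so V_ov = 1.42 − 0.51 = 0.91 V.
k_n = μ_nC_ox · (W/L) = 7.4 mA/V².
Assume saturation: I_D = ½ k_n V_ov² = 0.5 × 7.4 × 0.91² = 3.06 mA, giving V_DS = V_DD − I_D R_D = 3.28 − 3.06 × 0.175 = 2.74 V.
V_DS = 2.74 V ≥ V_ov = 0.91 V, confirming saturation.

I_D = 3.06 mA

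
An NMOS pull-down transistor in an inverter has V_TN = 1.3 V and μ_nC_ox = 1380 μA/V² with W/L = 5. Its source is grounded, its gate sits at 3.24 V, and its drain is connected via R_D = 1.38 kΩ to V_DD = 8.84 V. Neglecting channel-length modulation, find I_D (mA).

V_GS = V_G = 3.24 V, so V_ov = 3.24 − 1.3 = 1.94 V.
k_n = μ_nC_ox · (W/L) = 6.9 mA/V².
Assume saturation: I_D = ½ k_n V_ov² = 0.5 × 6.9 × 1.94² = 13 mA, giving V_DS = V_DD − I_D R_D = 8.84 − 13 × 1.38 = -9.08 V.
But -9.08 V < V_ov = 1.94 V, so the device is actually in triode.
In triode I_D = k_n[V_ov V_DS − ½ V_DS²] and I_D = (V_DD − V_DS)/R_D. Equating: 4.76 V_DS² − 19.47 V_DS + 8.84 = 0, giving V_DS = 0.52 V (the root below V_ov).
I_D = (8.84 − 0.52) / 1.38 = 6.03 mA.

I_D = 6.03 mA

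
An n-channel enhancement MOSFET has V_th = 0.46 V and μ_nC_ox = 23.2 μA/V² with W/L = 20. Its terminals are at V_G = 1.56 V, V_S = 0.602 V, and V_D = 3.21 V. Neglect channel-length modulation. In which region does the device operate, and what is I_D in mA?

Saturation; I_D = 0.0575 mA

V_GS = V_G − V_S = 1.56 − 0.602 = 0.958 V; V_DS = V_D − V_S = 3.21 − 0.602 = 2.61 V.
k_n = μ_nC_ox · (W/L) = 0.464 mA/V².
V_ov = V_GS − V_th = 0.958 − 0.46 = 0.498 V.
Since V_DS = 2.61 V ≥ V_ov = 0.498 V, the device is in saturation.
I_D = ½ k_n V_ov² = 0.5 × 0.464 × 0.498² = 0.0575 mA.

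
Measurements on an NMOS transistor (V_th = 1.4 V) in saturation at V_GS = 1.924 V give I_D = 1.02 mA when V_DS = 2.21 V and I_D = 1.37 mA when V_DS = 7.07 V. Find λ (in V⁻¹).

With V_GS fixed, I_D ∝ (1 + λ V_DS) in saturation, so I_D2/I_D1 = (1 + λ V_DS2)/(1 + λ V_DS1).
1.37/1.02 = 1.343 = (1 + 7.07 λ)/(1 + 2.21 λ).
Solving: λ (I_D1 V_DS2 − I_D2 V_DS1) = I_D2 − I_D1, so λ = (1.37 − 1.02) / (1.02 × 7.07 − 1.37 × 2.21) = 0.35 / 4.18 = 0.0837 V⁻¹.

λ = 0.0837 V⁻¹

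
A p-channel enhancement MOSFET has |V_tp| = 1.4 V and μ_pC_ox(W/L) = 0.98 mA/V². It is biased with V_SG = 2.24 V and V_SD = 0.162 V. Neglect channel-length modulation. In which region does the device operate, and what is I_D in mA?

V_ov = V_SG − |V_tp| = 2.24 − 1.4 = 0.84 V.
Since V_SD = 0.162 V < V_ov = 0.84 V, the device is in the triode region.
I_D = k_p [V_ov · V_SD − ½ V_SD²] = 0.98 × [0.84 × 0.162 − 0.5 × 0.162²] = 0.12 mA.

Triode; I_D = 0.120 mA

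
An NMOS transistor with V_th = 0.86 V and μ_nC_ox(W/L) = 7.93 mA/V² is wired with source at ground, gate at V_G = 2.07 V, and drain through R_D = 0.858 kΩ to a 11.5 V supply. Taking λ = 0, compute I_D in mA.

I_D = 5.81 mA

V_GS = V_G = 2.07 V, so V_ov = 2.07 − 0.86 = 1.21 V.
Assume saturation: I_D = ½ k_n V_ov² = 0.5 × 7.93 × 1.21² = 5.81 mA, giving V_DS = V_DD − I_D R_D = 11.5 − 5.81 × 0.858 = 6.52 V.
V_DS = 6.52 V ≥ V_ov = 1.21 V, confirming saturation.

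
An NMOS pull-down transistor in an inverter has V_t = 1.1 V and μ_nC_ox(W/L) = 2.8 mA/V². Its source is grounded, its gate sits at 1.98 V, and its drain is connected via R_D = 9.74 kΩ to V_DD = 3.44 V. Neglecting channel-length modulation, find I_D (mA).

V_GS = V_G = 1.98 V, so V_ov = 1.98 − 1.1 = 0.88 V.
Assume saturation: I_D = ½ k_n V_ov² = 0.5 × 2.8 × 0.88² = 1.08 mA, giving V_DS = V_DD − I_D R_D = 3.44 − 1.08 × 9.74 = -7.12 V.
But -7.12 V < V_ov = 0.88 V, so the device is actually in triode.
In triode I_D = k_n[V_ov V_DS − ½ V_DS²] and I_D = (V_DD − V_DS)/R_D. Equating: 13.6 V_DS² − 25 V_DS + 3.44 = 0, giving V_DS = 0.15 V (the root below V_ov).
I_D = (3.44 − 0.15) / 9.74 = 0.338 mA.

I_D = 0.338 mA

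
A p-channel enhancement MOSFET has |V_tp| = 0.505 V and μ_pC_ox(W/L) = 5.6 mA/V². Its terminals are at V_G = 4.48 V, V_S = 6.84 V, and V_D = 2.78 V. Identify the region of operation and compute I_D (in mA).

Saturation; I_D = 9.63 mA

V_SG = V_S − V_G = 6.84 − 4.48 = 2.36 V; V_SD = V_S − V_D = 6.84 − 2.78 = 4.06 V.
V_ov = V_SG − |V_tp| = 2.36 − 0.505 = 1.85 V.
Since V_SD = 4.06 V ≥ V_ov = 1.85 V, the device is in saturation.
I_D = ½ k_p V_ov² = 0.5 × 5.6 × 1.85² = 9.63 mA.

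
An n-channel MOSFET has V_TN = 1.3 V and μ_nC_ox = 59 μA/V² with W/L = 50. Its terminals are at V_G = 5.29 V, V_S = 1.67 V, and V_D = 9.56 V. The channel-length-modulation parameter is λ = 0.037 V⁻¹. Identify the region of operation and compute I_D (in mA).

V_GS = V_G − V_S = 5.29 − 1.67 = 3.62 V; V_DS = V_D − V_S = 9.56 − 1.67 = 7.89 V.
k_n = μ_nC_ox · (W/L) = 2.95 mA/V².
V_ov = V_GS − V_TN = 3.62 − 1.3 = 2.32 V.
Since V_DS = 7.89 V ≥ V_ov = 2.32 V, the device is in saturation.
I_D = ½ k_n V_ov² (1 + λ V_DS) = 0.5 × 2.95 × 2.32² × (1 + 0.037 × 7.89) = 10.3 mA.

Saturation; I_D = 10.3 mA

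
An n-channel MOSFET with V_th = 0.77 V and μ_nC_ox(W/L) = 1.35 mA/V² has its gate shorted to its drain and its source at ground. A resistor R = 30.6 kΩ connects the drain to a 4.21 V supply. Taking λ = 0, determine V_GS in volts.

With gate tied to drain, V_GS = V_DS ≥ V_GS − V_th, so the device is in saturation.
KCL at the drain: ½ k_n (V_GS − V_th)² = (V_DD − V_GS)/R.
Let x = V_GS − 0.77. Then 20.7 x² + x − 3.44 = 0, giving x = 0.385 V (positive root), so V_GS = 1.15 V.
I_D = (V_DD − V_GS)/R = (4.21 − 1.15) / 30.6 = 0.0998 mA.

V_GS = 1.15 V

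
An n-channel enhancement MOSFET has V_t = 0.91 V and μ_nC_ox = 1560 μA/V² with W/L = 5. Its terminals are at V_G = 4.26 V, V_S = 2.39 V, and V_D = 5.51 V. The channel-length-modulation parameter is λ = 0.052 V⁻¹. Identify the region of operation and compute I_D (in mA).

V_GS = V_G − V_S = 4.26 − 2.39 = 1.87 V; V_DS = V_D − V_S = 5.51 − 2.39 = 3.12 V.
k_n = μ_nC_ox · (W/L) = 7.8 mA/V².
V_ov = V_GS − V_t = 1.87 − 0.91 = 0.96 V.
Since V_DS = 3.12 V ≥ V_ov = 0.96 V, the device is in saturation.
I_D = ½ k_n V_ov² (1 + λ V_DS) = 0.5 × 7.8 × 0.96² × (1 + 0.052 × 3.12) = 4.18 mA.

Saturation; I_D = 4.18 mA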